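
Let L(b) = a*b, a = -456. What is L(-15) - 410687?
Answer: -403847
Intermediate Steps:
L(b) = -456*b
L(-15) - 410687 = -456*(-15) - 410687 = 6840 - 410687 = -403847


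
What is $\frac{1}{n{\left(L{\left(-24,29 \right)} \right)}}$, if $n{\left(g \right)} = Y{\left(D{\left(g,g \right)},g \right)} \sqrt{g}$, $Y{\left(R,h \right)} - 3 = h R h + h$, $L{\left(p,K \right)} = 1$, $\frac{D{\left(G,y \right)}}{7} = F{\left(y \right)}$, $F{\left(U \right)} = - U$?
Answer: $- \frac{1}{3} \approx -0.33333$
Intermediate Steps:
$D{\left(G,y \right)} = - 7 y$ ($D{\left(G,y \right)} = 7 \left(- y\right) = - 7 y$)
$Y{\left(R,h \right)} = 3 + h + R h^{2}$ ($Y{\left(R,h \right)} = 3 + \left(h R h + h\right) = 3 + \left(R h h + h\right) = 3 + \left(R h^{2} + h\right) = 3 + \left(h + R h^{2}\right) = 3 + h + R h^{2}$)
$n{\left(g \right)} = \sqrt{g} \left(3 + g - 7 g^{3}\right)$ ($n{\left(g \right)} = \left(3 + g + - 7 g g^{2}\right) \sqrt{g} = \left(3 + g - 7 g^{3}\right) \sqrt{g} = \sqrt{g} \left(3 + g - 7 g^{3}\right)$)
$\frac{1}{n{\left(L{\left(-24,29 \right)} \right)}} = \frac{1}{\sqrt{1} \left(3 + 1 - 7 \cdot 1^{3}\right)} = \frac{1}{1 \left(3 + 1 - 7\right)} = \frac{1}{1 \left(-3\right)} = \frac{1}{-3} = - \frac{1}{3}$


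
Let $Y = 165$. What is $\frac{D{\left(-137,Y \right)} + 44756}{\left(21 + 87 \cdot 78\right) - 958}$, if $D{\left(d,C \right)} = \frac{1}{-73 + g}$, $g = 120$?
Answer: $\frac{2103533}{274903} \approx 7.6519$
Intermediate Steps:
$D{\left(d,C \right)} = \frac{1}{47}$ ($D{\left(d,C \right)} = \frac{1}{-73 + 120} = \frac{1}{47}$)
$\frac{D{\left(-137,Y \right)} + 44756}{\left(21 + 87 \cdot 78\right) - 958} = \frac{\frac{1}{47} + 44756}{\left(21 + 87 \cdot 78\right) - 958} = \frac{2103533}{47 \left(\left(21 + 6786\right) - 958\right)} = \frac{2103533}{47 \left(6807 - 958\right)} = \frac{2103533}{47 \cdot 5849} = \frac{2103533}{47} \cdot \frac{1}{5849} = \frac{2103533}{274903}$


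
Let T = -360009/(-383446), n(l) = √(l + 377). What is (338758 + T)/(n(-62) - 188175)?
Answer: -1629542310165965/905183852869884 - 129895760077*√35/4525919264349420 ≈ -1.8004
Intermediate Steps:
n(l) = √(377 + l)
T = 360009/383446 (T = -360009*(-1/383446) = 360009/383446 ≈ 0.93888)
(338758 + T)/(n(-62) - 188175) = (338758 + 360009/383446)/(√(377 - 62) - 188175) = 129895760077/(383446*(√315 - 188175)) = 129895760077/(383446*(3*√35 - 188175)) = 129895760077/(383446*(-188175 + 3*√35))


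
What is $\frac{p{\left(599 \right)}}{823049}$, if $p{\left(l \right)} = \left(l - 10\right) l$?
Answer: $\frac{352811}{823049} \approx 0.42866$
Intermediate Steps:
$p{\left(l \right)} = l \left(-10 + l\right)$ ($p{\left(l \right)} = \left(-10 + l\right) l = l \left(-10 + l\right)$)
$\frac{p{\left(599 \right)}}{823049} = \frac{599 \left(-10 + 599\right)}{823049} = 599 \cdot 589 \cdot \frac{1}{823049} = 352811 \cdot \frac{1}{823049} = \frac{352811}{823049}$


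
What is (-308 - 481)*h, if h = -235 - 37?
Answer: 214608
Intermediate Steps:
h = -272
(-308 - 481)*h = (-308 - 481)*(-272) = -789*(-272) = 214608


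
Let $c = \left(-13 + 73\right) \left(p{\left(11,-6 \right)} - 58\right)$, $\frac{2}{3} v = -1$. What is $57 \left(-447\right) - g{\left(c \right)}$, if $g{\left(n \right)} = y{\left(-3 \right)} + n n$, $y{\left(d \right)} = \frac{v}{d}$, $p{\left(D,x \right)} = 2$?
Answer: $- \frac{22630159}{2} \approx -1.1315 \cdot 10^{7}$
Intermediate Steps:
$v = - \frac{3}{2}$ ($v = \frac{3}{2} \left(-1\right) = - \frac{3}{2} \approx -1.5$)
$y{\left(d \right)} = - \frac{3}{2 d}$
$c = -3360$ ($c = \left(-13 + 73\right) \left(2 - 58\right) = 60 \left(-56\right) = -3360$)
$g{\left(n \right)} = \frac{1}{2} + n^{2}$ ($g{\left(n \right)} = - \frac{3}{2 \left(-3\right)} + n n = \left(- \frac{3}{2}\right) \left(- \frac{1}{3}\right) + n^{2} = \frac{1}{2} + n^{2}$)
$57 \left(-447\right) - g{\left(c \right)} = 57 \left(-447\right) - \left(\frac{1}{2} + \left(-3360\right)^{2}\right) = -25479 - \left(\frac{1}{2} + 11289600\right) = -25479 - \frac{22579201}{2} = - \frac{22630159}{2}$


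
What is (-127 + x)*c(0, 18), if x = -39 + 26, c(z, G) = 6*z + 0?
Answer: 0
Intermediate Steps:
c(z, G) = 6*z
x = -13
(-127 + x)*c(0, 18) = (-127 - 13)*(6*0) = -140*0 = 0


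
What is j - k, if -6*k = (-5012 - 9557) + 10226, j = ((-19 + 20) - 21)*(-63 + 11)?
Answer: 1897/6 ≈ 316.17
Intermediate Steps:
j = 1040 (j = (1 - 21)*(-52) = -20*(-52) = 1040)
k = 4343/6 (k = -((-5012 - 9557) + 10226)/6 = -(-14569 + 10226)/6 = -⅙*(-4343) = 4343/6 ≈ 723.83)
j - k = 1040 - 1*4343/6 = 1040 - 4343/6 = 1897/6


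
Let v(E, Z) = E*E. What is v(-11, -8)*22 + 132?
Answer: 2794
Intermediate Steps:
v(E, Z) = E²
v(-11, -8)*22 + 132 = (-11)²*22 + 132 = 121*22 + 132 = 2662 + 132 = 2794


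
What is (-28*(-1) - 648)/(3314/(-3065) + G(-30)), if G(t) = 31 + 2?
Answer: -1900300/97831 ≈ -19.424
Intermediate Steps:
G(t) = 33
(-28*(-1) - 648)/(3314/(-3065) + G(-30)) = (-28*(-1) - 648)/(3314/(-3065) + 33) = (28 - 648)/(3314*(-1/3065) + 33) = -620/(-3314/3065 + 33) = -620/97831/3065 = -620*3065/97831 = -1900300/97831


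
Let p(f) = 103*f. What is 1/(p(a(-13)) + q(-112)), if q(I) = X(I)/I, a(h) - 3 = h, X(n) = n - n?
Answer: -1/1030 ≈ -0.00097087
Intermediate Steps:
X(n) = 0
a(h) = 3 + h
q(I) = 0 (q(I) = 0/I = 0)
1/(p(a(-13)) + q(-112)) = 1/(103*(3 - 13) + 0) = 1/(103*(-10) + 0) = 1/(-1030 + 0) = 1/(-1030) = -1/1030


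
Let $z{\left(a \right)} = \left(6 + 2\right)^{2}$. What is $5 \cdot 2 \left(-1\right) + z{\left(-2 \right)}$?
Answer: $54$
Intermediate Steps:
$z{\left(a \right)} = 64$ ($z{\left(a \right)} = 8^{2} = 64$)
$5 \cdot 2 \left(-1\right) + z{\left(-2 \right)} = 5 \cdot 2 \left(-1\right) + 64 = 10 \left(-1\right) + 64 = -10 + 64 = 54$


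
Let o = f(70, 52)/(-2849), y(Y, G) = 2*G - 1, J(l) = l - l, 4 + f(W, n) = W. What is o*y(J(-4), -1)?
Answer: 18/259 ≈ 0.069498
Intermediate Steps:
f(W, n) = -4 + W
J(l) = 0
y(Y, G) = -1 + 2*G
o = -6/259 (o = (-4 + 70)/(-2849) = 66*(-1/2849) = -6/259 ≈ -0.023166)
o*y(J(-4), -1) = -6*(-1 + 2*(-1))/259 = -6*(-1 - 2)/259 = -6/259*(-3) = 18/259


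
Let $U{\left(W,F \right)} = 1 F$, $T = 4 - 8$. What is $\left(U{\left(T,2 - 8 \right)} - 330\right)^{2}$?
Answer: $112896$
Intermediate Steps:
$T = -4$
$U{\left(W,F \right)} = F$
$\left(U{\left(T,2 - 8 \right)} - 330\right)^{2} = \left(\left(2 - 8\right) - 330\right)^{2} = \left(-6 - 330\right)^{2} = \left(-336\right)^{2} = 112896$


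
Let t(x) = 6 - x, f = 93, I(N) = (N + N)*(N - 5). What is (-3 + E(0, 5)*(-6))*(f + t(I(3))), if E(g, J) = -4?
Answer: 2331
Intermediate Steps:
I(N) = 2*N*(-5 + N) (I(N) = (2*N)*(-5 + N) = 2*N*(-5 + N))
(-3 + E(0, 5)*(-6))*(f + t(I(3))) = (-3 - 4*(-6))*(93 + (6 - 2*3*(-5 + 3))) = (-3 + 24)*(93 + (6 - 2*3*(-2))) = 21*(93 + (6 - 1*(-12))) = 21*(93 + (6 + 12)) = 21*(93 + 18) = 21*111 = 2331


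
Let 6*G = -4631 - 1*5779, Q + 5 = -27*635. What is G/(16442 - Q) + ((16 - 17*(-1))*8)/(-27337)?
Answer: -56297983/918304504 ≈ -0.061306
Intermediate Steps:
Q = -17150 (Q = -5 - 27*635 = -5 - 17145 = -17150)
G = -1735 (G = (-4631 - 1*5779)/6 = (-4631 - 5779)/6 = (1/6)*(-10410) = -1735)
G/(16442 - Q) + ((16 - 17*(-1))*8)/(-27337) = -1735/(16442 - 1*(-17150)) + ((16 - 17*(-1))*8)/(-27337) = -1735/(16442 + 17150) + ((16 + 17)*8)*(-1/27337) = -1735/33592 + (33*8)*(-1/27337) = -1735*1/33592 + 264*(-1/27337) = -1735/33592 - 264/27337 = -56297983/918304504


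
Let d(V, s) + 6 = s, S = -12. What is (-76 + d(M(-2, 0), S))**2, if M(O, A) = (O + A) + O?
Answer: 8836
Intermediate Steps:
M(O, A) = A + 2*O (M(O, A) = (A + O) + O = A + 2*O)
d(V, s) = -6 + s
(-76 + d(M(-2, 0), S))**2 = (-76 + (-6 - 12))**2 = (-76 - 18)**2 = (-94)**2 = 8836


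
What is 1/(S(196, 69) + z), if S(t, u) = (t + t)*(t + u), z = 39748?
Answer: 1/143628 ≈ 6.9624e-6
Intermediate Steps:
S(t, u) = 2*t*(t + u) (S(t, u) = (2*t)*(t + u) = 2*t*(t + u))
1/(S(196, 69) + z) = 1/(2*196*(196 + 69) + 39748) = 1/(2*196*265 + 39748) = 1/(103880 + 39748) = 1/143628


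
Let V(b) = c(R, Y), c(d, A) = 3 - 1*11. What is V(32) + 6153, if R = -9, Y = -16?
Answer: 6145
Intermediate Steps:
c(d, A) = -8 (c(d, A) = 3 - 11 = -8)
V(b) = -8
V(32) + 6153 = -8 + 6153 = 6145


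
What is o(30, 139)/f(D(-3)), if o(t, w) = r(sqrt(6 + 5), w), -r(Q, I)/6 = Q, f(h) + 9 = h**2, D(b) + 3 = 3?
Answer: 2*sqrt(11)/3 ≈ 2.2111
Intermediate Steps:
D(b) = 0 (D(b) = -3 + 3 = 0)
f(h) = -9 + h**2
r(Q, I) = -6*Q
o(t, w) = -6*sqrt(11) (o(t, w) = -6*sqrt(6 + 5) = -6*sqrt(11))
o(30, 139)/f(D(-3)) = (-6*sqrt(11))/(-9 + 0**2) = (-6*sqrt(11))/(-9 + 0) = -6*sqrt(11)/(-9) = -6*sqrt(11)*(-1/9) = 2*sqrt(11)/3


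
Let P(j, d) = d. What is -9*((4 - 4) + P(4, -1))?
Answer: 9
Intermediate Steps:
-9*((4 - 4) + P(4, -1)) = -9*((4 - 4) - 1) = -9*(0 - 1) = -9*(-1) = 9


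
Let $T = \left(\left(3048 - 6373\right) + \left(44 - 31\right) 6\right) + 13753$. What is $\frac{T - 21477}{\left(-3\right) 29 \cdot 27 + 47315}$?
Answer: $- \frac{10971}{44966} \approx -0.24398$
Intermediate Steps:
$T = 10506$ ($T = \left(-3325 + 13 \cdot 6\right) + 13753 = \left(-3325 + 78\right) + 13753 = -3247 + 13753 = 10506$)
$\frac{T - 21477}{\left(-3\right) 29 \cdot 27 + 47315} = \frac{10506 - 21477}{\left(-3\right) 29 \cdot 27 + 47315} = - \frac{10971}{\left(-87\right) 27 + 47315} = - \frac{10971}{-2349 + 47315} = - \frac{10971}{44966}$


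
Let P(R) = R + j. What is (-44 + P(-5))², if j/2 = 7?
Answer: 1225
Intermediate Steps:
j = 14 (j = 2*7 = 14)
P(R) = 14 + R (P(R) = R + 14 = 14 + R)
(-44 + P(-5))² = (-44 + (14 - 5))² = (-44 + 9)² = (-35)² = 1225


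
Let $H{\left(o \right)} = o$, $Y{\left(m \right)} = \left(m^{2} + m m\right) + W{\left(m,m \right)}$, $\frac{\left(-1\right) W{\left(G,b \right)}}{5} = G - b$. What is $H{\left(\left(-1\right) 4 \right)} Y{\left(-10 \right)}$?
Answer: $-800$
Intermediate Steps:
$W{\left(G,b \right)} = - 5 G + 5 b$ ($W{\left(G,b \right)} = - 5 \left(G - b\right) = - 5 G + 5 b$)
$Y{\left(m \right)} = 2 m^{2}$ ($Y{\left(m \right)} = \left(m^{2} + m m\right) + \left(- 5 m + 5 m\right) = \left(m^{2} + m^{2}\right) + 0 = 2 m^{2} + 0 = 2 m^{2}$)
$H{\left(\left(-1\right) 4 \right)} Y{\left(-10 \right)} = \left(-1\right) 4 \cdot 2 \left(-10\right)^{2} = - 4 \cdot 2 \cdot 100 = \left(-4\right) 200 = -800$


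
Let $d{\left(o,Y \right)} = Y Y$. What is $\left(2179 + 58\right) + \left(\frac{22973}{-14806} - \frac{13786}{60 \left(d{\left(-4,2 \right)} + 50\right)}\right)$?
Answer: $\frac{26758390811}{11992860} \approx 2231.2$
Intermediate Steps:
$d{\left(o,Y \right)} = Y^{2}$
$\left(2179 + 58\right) + \left(\frac{22973}{-14806} - \frac{13786}{60 \left(d{\left(-4,2 \right)} + 50\right)}\right) = \left(2179 + 58\right) + \left(\frac{22973}{-14806} - \frac{13786}{60 \left(2^{2} + 50\right)}\right) = 2237 + \left(22973 \left(- \frac{1}{14806}\right) - \frac{13786}{60 \left(4 + 50\right)}\right) = 2237 - \left(\frac{22973}{14806} + \frac{13786}{60 \cdot 54}\right) = 2237 - \left(\frac{22973}{14806} + \frac{13786}{3240}\right) = 2237 - \frac{69637009}{11992860} = \frac{26758390811}{11992860}$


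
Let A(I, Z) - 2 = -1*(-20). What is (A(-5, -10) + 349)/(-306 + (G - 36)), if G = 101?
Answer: -371/241 ≈ -1.5394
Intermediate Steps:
A(I, Z) = 22 (A(I, Z) = 2 - 1*(-20) = 2 + 20 = 22)
(A(-5, -10) + 349)/(-306 + (G - 36)) = (22 + 349)/(-306 + (101 - 36)) = 371/(-306 + 65) = 371/(-241) = 371*(-1/241) = -371/241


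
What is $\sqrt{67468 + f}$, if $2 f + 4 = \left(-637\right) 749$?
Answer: $\frac{i \sqrt{684362}}{2} \approx 413.63 i$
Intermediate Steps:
$f = - \frac{477117}{2}$ ($f = -2 + \frac{\left(-637\right) 749}{2} = -2 + \frac{1}{2} \left(-477113\right) = -2 - \frac{477113}{2} = - \frac{477117}{2} \approx -2.3856 \cdot 10^{5}$)
$\sqrt{67468 + f} = \sqrt{67468 - \frac{477117}{2}} = \sqrt{- \frac{342181}{2}} = \frac{i \sqrt{684362}}{2}$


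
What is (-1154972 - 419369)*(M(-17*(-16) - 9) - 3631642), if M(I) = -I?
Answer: 5717856949605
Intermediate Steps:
(-1154972 - 419369)*(M(-17*(-16) - 9) - 3631642) = (-1154972 - 419369)*(-(-17*(-16) - 9) - 3631642) = -1574341*(-(272 - 9) - 3631642) = -1574341*(-1*263 - 3631642) = -1574341*(-263 - 3631642) = -1574341*(-3631905) = 5717856949605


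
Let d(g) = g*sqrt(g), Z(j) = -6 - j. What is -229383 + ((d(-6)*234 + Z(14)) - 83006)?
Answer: -312409 - 1404*I*sqrt(6) ≈ -3.1241e+5 - 3439.1*I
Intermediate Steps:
d(g) = g**(3/2)
-229383 + ((d(-6)*234 + Z(14)) - 83006) = -229383 + (((-6)**(3/2)*234 + (-6 - 1*14)) - 83006) = -229383 + ((-6*I*sqrt(6)*234 + (-6 - 14)) - 83006) = -229383 + ((-1404*I*sqrt(6) - 20) - 83006) = -229383 + ((-20 - 1404*I*sqrt(6)) - 83006) = -229383 + (-83026 - 1404*I*sqrt(6)) = -312409 - 1404*I*sqrt(6)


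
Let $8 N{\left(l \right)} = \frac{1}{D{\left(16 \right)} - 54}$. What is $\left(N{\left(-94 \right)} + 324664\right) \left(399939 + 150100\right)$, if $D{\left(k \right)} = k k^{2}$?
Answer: $\frac{5774493742819095}{32336} \approx 1.7858 \cdot 10^{11}$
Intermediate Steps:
$D{\left(k \right)} = k^{3}$
$N{\left(l \right)} = \frac{1}{32336}$ ($N{\left(l \right)} = \frac{1}{8 \left(16^{3} - 54\right)} = \frac{1}{8 \left(4096 - 54\right)} = \frac{1}{8 \cdot 4042} = \frac{1}{8} \cdot \frac{1}{4042} = \frac{1}{32336}$)
$\left(N{\left(-94 \right)} + 324664\right) \left(399939 + 150100\right) = \left(\frac{1}{32336} + 324664\right) \left(399939 + 150100\right) = \frac{10498335105}{32336} \cdot 550039 = \frac{5774493742819095}{32336}$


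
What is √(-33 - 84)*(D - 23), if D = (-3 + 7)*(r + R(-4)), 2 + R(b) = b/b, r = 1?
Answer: -69*I*√13 ≈ -248.78*I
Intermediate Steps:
R(b) = -1 (R(b) = -2 + b/b = -2 + 1 = -1)
D = 0 (D = (-3 + 7)*(1 - 1) = 4*0 = 0)
√(-33 - 84)*(D - 23) = √(-33 - 84)*(0 - 23) = √(-117)*(-23) = (3*I*√13)*(-23) = -69*I*√13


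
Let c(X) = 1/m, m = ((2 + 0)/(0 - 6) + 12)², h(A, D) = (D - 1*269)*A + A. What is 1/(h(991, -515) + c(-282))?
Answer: -1225/950542416 ≈ -1.2887e-6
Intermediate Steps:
h(A, D) = A + A*(-269 + D) (h(A, D) = (D - 269)*A + A = (-269 + D)*A + A = A*(-269 + D) + A = A + A*(-269 + D))
m = 1225/9 (m = (2/(-6) + 12)² = (2*(-⅙) + 12)² = (-⅓ + 12)² = (35/3)² = 1225/9 ≈ 136.11)
c(X) = 9/1225 (c(X) = 1/(1225/9) = 9/1225)
1/(h(991, -515) + c(-282)) = 1/(991*(-268 - 515) + 9/1225) = 1/(991*(-783) + 9/1225) = 1/(-775953 + 9/1225) = 1/(-950542416/1225) = -1225/950542416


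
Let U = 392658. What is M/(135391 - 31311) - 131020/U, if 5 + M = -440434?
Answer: -93289229231/20433922320 ≈ -4.5654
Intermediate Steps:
M = -440439 (M = -5 - 440434 = -440439)
M/(135391 - 31311) - 131020/U = -440439/(135391 - 31311) - 131020/392658 = -440439/104080 - 131020*1/392658 = -440439*1/104080 - 65510/196329 = -440439/104080 - 65510/196329 = -93289229231/20433922320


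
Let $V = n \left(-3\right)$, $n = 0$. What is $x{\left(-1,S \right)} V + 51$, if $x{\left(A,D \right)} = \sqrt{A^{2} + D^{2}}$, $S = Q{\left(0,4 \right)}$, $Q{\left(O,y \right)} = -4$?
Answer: $51$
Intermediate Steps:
$S = -4$
$V = 0$ ($V = 0 \left(-3\right) = 0$)
$x{\left(-1,S \right)} V + 51 = \sqrt{\left(-1\right)^{2} + \left(-4\right)^{2}} \cdot 0 + 51 = \sqrt{1 + 16} \cdot 0 + 51 = \sqrt{17} \cdot 0 + 51 = 0 + 51 = 51$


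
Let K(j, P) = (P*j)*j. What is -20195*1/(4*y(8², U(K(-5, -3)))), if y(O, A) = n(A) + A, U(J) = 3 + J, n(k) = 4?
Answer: 20195/272 ≈ 74.246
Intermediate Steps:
K(j, P) = P*j²
y(O, A) = 4 + A
-20195*1/(4*y(8², U(K(-5, -3)))) = -20195*1/(4*(4 + (3 - 3*(-5)²))) = -20195*1/(4*(4 + (3 - 3*25))) = -20195*1/(4*(4 + (3 - 75))) = -20195*1/(4*(4 - 72)) = -20195/(4*(-68)) = -20195/(-272) = -20195*(-1/272) = 20195/272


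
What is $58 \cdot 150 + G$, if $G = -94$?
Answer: $8606$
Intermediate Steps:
$58 \cdot 150 + G = 58 \cdot 150 - 94 = 8700 - 94 = 8606$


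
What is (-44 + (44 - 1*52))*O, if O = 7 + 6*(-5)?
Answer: 1196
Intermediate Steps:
O = -23 (O = 7 - 30 = -23)
(-44 + (44 - 1*52))*O = (-44 + (44 - 1*52))*(-23) = (-44 + (44 - 52))*(-23) = (-44 - 8)*(-23) = -52*(-23) = 1196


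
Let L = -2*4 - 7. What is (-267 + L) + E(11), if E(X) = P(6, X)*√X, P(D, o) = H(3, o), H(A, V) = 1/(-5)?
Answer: -282 - √11/5 ≈ -282.66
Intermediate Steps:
H(A, V) = -⅕
L = -15 (L = -8 - 7 = -15)
P(D, o) = -⅕
E(X) = -√X/5
(-267 + L) + E(11) = (-267 - 15) - √11/5 = -282 - √11/5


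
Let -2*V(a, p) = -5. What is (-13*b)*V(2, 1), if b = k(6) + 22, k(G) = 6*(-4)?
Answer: 65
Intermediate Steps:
V(a, p) = 5/2 (V(a, p) = -½*(-5) = 5/2)
k(G) = -24
b = -2 (b = -24 + 22 = -2)
(-13*b)*V(2, 1) = -13*(-2)*(5/2) = 26*(5/2) = 65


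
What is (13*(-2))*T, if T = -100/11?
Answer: 2600/11 ≈ 236.36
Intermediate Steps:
T = -100/11 (T = -100*1/11 = -100/11 ≈ -9.0909)
(13*(-2))*T = (13*(-2))*(-100/11) = -26*(-100/11) = 2600/11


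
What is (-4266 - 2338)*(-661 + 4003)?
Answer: -22070568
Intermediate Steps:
(-4266 - 2338)*(-661 + 4003) = -6604*3342 = -22070568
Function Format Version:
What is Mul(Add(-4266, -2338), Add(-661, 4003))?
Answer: -22070568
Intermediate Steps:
Mul(Add(-4266, -2338), Add(-661, 4003)) = Mul(-6604, 3342) = -22070568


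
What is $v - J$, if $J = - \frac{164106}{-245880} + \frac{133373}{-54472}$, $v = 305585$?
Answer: $\frac{56845827513289}{186021880} \approx 3.0559 \cdot 10^{5}$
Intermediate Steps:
$J = - \frac{331313489}{186021880}$ ($J = \left(-164106\right) \left(- \frac{1}{245880}\right) + 133373 \left(- \frac{1}{54472}\right) = \frac{9117}{13660} - \frac{133373}{54472} = - \frac{331313489}{186021880} \approx -1.781$)
$v - J = 305585 - - \frac{331313489}{186021880} = 305585 + \frac{331313489}{186021880} = \frac{56845827513289}{186021880}$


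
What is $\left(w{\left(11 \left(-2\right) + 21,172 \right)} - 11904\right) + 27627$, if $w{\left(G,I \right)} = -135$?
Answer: $15588$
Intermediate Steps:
$\left(w{\left(11 \left(-2\right) + 21,172 \right)} - 11904\right) + 27627 = \left(-135 - 11904\right) + 27627 = -12039 + 27627 = 15588$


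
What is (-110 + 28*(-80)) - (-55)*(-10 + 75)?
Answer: 1225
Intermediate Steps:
(-110 + 28*(-80)) - (-55)*(-10 + 75) = (-110 - 2240) - (-55)*65 = -2350 - 1*(-3575) = -2350 + 3575 = 1225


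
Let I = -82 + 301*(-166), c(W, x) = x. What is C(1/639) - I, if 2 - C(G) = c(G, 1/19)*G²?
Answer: 388292854949/7758099 ≈ 50050.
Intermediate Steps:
C(G) = 2 - G²/19
I = -50048 (I = -82 - 49966 = -50048)
C(1/639) - I = (2 - (1/639)²/19) - 1*(-50048) = (2 - (1/639)²/19) + 50048 = (2 - 1/19*1/408321) + 50048 = (2 - 1/7758099) + 50048 = 15516197/7758099 + 50048 = 388292854949/7758099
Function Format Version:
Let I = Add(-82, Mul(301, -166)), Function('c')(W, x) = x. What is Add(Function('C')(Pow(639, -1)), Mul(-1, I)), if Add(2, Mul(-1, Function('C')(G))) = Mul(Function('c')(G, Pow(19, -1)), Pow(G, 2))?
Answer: Rational(388292854949, 7758099) ≈ 50050.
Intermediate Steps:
Function('C')(G) = Add(2, Mul(Rational(-1, 19), Pow(G, 2))) (Function('C')(G) = Add(2, Mul(-1, Mul(Pow(19, -1), Pow(G, 2)))) = Add(2, Mul(-1, Mul(Rational(1, 19), Pow(G, 2)))) = Add(2, Mul(Rational(-1, 19), Pow(G, 2))))
I = -50048 (I = Add(-82, -49966) = -50048)
Add(Function('C')(Pow(639, -1)), Mul(-1, I)) = Add(Add(2, Mul(Rational(-1, 19), Pow(Pow(639, -1), 2))), Mul(-1, -50048)) = Add(Add(2, Mul(Rational(-1, 19), Pow(Rational(1, 639), 2))), 50048) = Add(Add(2, Mul(Rational(-1, 19), Rational(1, 408321))), 50048) = Add(Add(2, Rational(-1, 7758099)), 50048) = Add(Rational(15516197, 7758099), 50048) = Rational(388292854949, 7758099)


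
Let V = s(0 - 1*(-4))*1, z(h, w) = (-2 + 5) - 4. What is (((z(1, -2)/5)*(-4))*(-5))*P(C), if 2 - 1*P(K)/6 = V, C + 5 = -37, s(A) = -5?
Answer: -168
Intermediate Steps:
z(h, w) = -1 (z(h, w) = 3 - 4 = -1)
C = -42 (C = -5 - 37 = -42)
V = -5 (V = -5*1 = -5)
P(K) = 42 (P(K) = 12 - 6*(-5) = 12 + 30 = 42)
(((z(1, -2)/5)*(-4))*(-5))*P(C) = ((-1/5*(-4))*(-5))*42 = ((-1*⅕*(-4))*(-5))*42 = (-⅕*(-4)*(-5))*42 = ((⅘)*(-5))*42 = -4*42 = -168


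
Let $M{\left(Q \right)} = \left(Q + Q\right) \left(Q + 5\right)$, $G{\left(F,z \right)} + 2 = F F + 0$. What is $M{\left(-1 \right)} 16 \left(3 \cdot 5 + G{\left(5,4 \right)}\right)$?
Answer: $-4864$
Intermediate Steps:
$G{\left(F,z \right)} = -2 + F^{2}$ ($G{\left(F,z \right)} = -2 + \left(F F + 0\right) = -2 + \left(F^{2} + 0\right) = -2 + F^{2}$)
$M{\left(Q \right)} = 2 Q \left(5 + Q\right)$
$M{\left(-1 \right)} 16 \left(3 \cdot 5 + G{\left(5,4 \right)}\right) = 2 \left(-1\right) \left(5 - 1\right) 16 \left(3 \cdot 5 - \left(2 - 5^{2}\right)\right) = 2 \left(-1\right) 4 \cdot 16 \left(15 + \left(-2 + 25\right)\right) = \left(-8\right) 16 \left(15 + 23\right) = \left(-128\right) 38 = -4864$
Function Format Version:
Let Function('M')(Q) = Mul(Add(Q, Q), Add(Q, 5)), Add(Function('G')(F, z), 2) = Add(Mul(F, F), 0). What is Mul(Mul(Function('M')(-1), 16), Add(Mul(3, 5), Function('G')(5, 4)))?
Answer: -4864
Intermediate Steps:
Function('G')(F, z) = Add(-2, Pow(F, 2)) (Function('G')(F, z) = Add(-2, Add(Mul(F, F), 0)) = Add(-2, Add(Pow(F, 2), 0)) = Add(-2, Pow(F, 2)))
Function('M')(Q) = Mul(2, Q, Add(5, Q)) (Function('M')(Q) = Mul(Mul(2, Q), Add(5, Q)) = Mul(2, Q, Add(5, Q)))
Mul(Mul(Function('M')(-1), 16), Add(Mul(3, 5), Function('G')(5, 4))) = Mul(Mul(Mul(2, -1, Add(5, -1)), 16), Add(Mul(3, 5), Add(-2, Pow(5, 2)))) = Mul(Mul(Mul(2, -1, 4), 16), Add(15, Add(-2, 25))) = Mul(Mul(-8, 16), Add(15, 23)) = Mul(-128, 38) = -4864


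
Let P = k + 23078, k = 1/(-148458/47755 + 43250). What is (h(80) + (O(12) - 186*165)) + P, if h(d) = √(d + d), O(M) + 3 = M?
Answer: -15702135937321/2065255292 + 4*√10 ≈ -7590.4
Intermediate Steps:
O(M) = -3 + M
h(d) = √2*√d (h(d) = √(2*d) = √2*√d)
k = 47755/2065255292 (k = 1/(-148458*1/47755 + 43250) = 1/(-148458/47755 + 43250) = 1/(2065255292/47755) = 47755/2065255292 ≈ 2.3123e-5)
P = 47661961676531/2065255292 (P = 47755/2065255292 + 23078 = 47661961676531/2065255292 ≈ 23078.)
(h(80) + (O(12) - 186*165)) + P = (√2*√80 + ((-3 + 12) - 186*165)) + 47661961676531/2065255292 = (√2*(4*√5) + (9 - 30690)) + 47661961676531/2065255292 = (4*√10 - 30681) + 47661961676531/2065255292 = (-30681 + 4*√10) + 47661961676531/2065255292 = -15702135937321/2065255292 + 4*√10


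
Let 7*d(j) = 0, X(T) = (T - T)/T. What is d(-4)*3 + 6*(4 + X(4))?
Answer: 24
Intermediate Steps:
X(T) = 0 (X(T) = 0/T = 0)
d(j) = 0 (d(j) = (⅐)*0 = 0)
d(-4)*3 + 6*(4 + X(4)) = 0*3 + 6*(4 + 0) = 0 + 6*4 = 0 + 24 = 24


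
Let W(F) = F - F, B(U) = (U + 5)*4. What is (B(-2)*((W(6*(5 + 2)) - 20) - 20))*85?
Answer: -40800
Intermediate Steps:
B(U) = 20 + 4*U (B(U) = (5 + U)*4 = 20 + 4*U)
W(F) = 0
(B(-2)*((W(6*(5 + 2)) - 20) - 20))*85 = ((20 + 4*(-2))*((0 - 20) - 20))*85 = ((20 - 8)*(-20 - 20))*85 = (12*(-40))*85 = -480*85 = -40800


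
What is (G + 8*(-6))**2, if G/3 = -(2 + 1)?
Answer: 3249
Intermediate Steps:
G = -9 (G = 3*(-(2 + 1)) = 3*(-1*3) = 3*(-3) = -9)
(G + 8*(-6))**2 = (-9 + 8*(-6))**2 = (-9 - 48)**2 = (-57)**2 = 3249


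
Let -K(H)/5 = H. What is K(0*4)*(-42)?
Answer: 0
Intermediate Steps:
K(H) = -5*H
K(0*4)*(-42) = -0*4*(-42) = -5*0*(-42) = 0*(-42) = 0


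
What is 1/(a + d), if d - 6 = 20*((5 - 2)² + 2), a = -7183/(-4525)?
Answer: 4525/1029833 ≈ 0.0043939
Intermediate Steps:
a = 7183/4525 (a = -7183*(-1/4525) = 7183/4525 ≈ 1.5874)
d = 226 (d = 6 + 20*((5 - 2)² + 2) = 6 + 20*(3² + 2) = 6 + 20*(9 + 2) = 6 + 20*11 = 6 + 220 = 226)
1/(a + d) = 1/(7183/4525 + 226) = 1/(1029833/4525) = 4525/1029833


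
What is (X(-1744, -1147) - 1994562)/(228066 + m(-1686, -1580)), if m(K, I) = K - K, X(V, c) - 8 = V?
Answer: -998149/114033 ≈ -8.7532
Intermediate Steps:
X(V, c) = 8 + V
m(K, I) = 0
(X(-1744, -1147) - 1994562)/(228066 + m(-1686, -1580)) = ((8 - 1744) - 1994562)/(228066 + 0) = (-1736 - 1994562)/228066 = -1996298*1/228066 = -998149/114033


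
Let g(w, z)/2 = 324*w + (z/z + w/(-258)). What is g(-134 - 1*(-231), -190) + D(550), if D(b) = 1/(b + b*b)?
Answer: 2457306684379/39093450 ≈ 62857.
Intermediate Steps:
D(b) = 1/(b + b**2)
g(w, z) = 2 + 83591*w/129 (g(w, z) = 2*(324*w + (z/z + w/(-258))) = 2*(324*w + (1 + w*(-1/258))) = 2*(324*w + (1 - w/258)) = 2*(1 + 83591*w/258) = 2 + 83591*w/129)
g(-134 - 1*(-231), -190) + D(550) = (2 + 83591*(-134 - 1*(-231))/129) + 1/(550*(1 + 550)) = (2 + 83591*(-134 + 231)/129) + (1/550)/551 = (2 + (83591/129)*97) + (1/550)*(1/551) = (2 + 8108327/129) + 1/303050 = 8108585/129 + 1/303050 = 2457306684379/39093450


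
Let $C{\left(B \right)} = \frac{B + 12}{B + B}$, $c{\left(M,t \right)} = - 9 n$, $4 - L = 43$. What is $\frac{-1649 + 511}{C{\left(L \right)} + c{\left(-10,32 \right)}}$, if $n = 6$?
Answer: $\frac{29588}{1395} \approx 21.21$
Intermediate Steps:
$L = -39$ ($L = 4 - 43 = -39$)
$c{\left(M,t \right)} = -54$ ($c{\left(M,t \right)} = \left(-9\right) 6 = -54$)
$C{\left(B \right)} = \frac{12 + B}{2 B}$
$\frac{-1649 + 511}{C{\left(L \right)} + c{\left(-10,32 \right)}} = \frac{-1649 + 511}{\frac{12 - 39}{2 \left(-39\right)} - 54} = - \frac{1138}{\frac{1}{2} \left(- \frac{1}{39}\right) \left(-27\right) - 54} = - \frac{1138}{\frac{9}{26} - 54} = - \frac{1138}{- \frac{1395}{26}} = \left(-1138\right) \left(- \frac{26}{1395}\right) = \frac{29588}{1395}$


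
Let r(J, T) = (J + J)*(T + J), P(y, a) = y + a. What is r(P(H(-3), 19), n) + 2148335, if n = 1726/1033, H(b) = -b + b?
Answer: 2220041469/1033 ≈ 2.1491e+6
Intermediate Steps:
H(b) = 0
P(y, a) = a + y
n = 1726/1033 (n = 1726*(1/1033) = 1726/1033 ≈ 1.6709)
r(J, T) = 2*J*(J + T) (r(J, T) = (2*J)*(J + T) = 2*J*(J + T))
r(P(H(-3), 19), n) + 2148335 = 2*(19 + 0)*((19 + 0) + 1726/1033) + 2148335 = 2*19*(19 + 1726/1033) + 2148335 = 2*19*(21353/1033) + 2148335 = 811414/1033 + 2148335 = 2220041469/1033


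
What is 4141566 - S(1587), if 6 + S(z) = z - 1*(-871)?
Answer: 4139114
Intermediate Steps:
S(z) = 865 + z (S(z) = -6 + (z - 1*(-871)) = -6 + (z + 871) = -6 + (871 + z) = 865 + z)
4141566 - S(1587) = 4141566 - (865 + 1587) = 4141566 - 1*2452 = 4141566 - 2452 = 4139114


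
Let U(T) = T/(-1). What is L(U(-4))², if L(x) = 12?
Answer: 144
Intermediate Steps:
U(T) = -T (U(T) = T*(-1) = -T)
L(U(-4))² = 12² = 144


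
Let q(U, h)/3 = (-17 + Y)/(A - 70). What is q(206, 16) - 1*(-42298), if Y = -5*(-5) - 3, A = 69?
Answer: 42283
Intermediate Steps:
Y = 22 (Y = 25 - 3 = 22)
q(U, h) = -15 (q(U, h) = 3*((-17 + 22)/(69 - 70)) = 3*(5/(-1)) = 3*(5*(-1)) = 3*(-5) = -15)
q(206, 16) - 1*(-42298) = -15 - 1*(-42298) = -15 + 42298 = 42283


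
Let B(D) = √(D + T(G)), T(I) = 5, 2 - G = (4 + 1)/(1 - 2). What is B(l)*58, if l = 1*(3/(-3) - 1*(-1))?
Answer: 58*√5 ≈ 129.69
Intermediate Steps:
G = 7 (G = 2 - (4 + 1)/(1 - 2) = 2 - 5/(-1) = 2 - 5*(-1) = 2 - 1*(-5) = 2 + 5 = 7)
l = 0 (l = 1*(3*(-⅓) + 1) = 1*(-1 + 1) = 1*0 = 0)
B(D) = √(5 + D) (B(D) = √(D + 5) = √(5 + D))
B(l)*58 = √(5 + 0)*58 = √5*58 = 58*√5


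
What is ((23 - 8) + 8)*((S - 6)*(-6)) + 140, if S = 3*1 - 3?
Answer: 968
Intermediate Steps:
S = 0 (S = 3 - 3 = 0)
((23 - 8) + 8)*((S - 6)*(-6)) + 140 = ((23 - 8) + 8)*((0 - 6)*(-6)) + 140 = (15 + 8)*(-6*(-6)) + 140 = 23*36 + 140 = 828 + 140 = 968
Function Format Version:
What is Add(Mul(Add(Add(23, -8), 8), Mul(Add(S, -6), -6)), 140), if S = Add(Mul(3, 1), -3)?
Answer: 968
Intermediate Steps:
S = 0 (S = Add(3, -3) = 0)
Add(Mul(Add(Add(23, -8), 8), Mul(Add(S, -6), -6)), 140) = Add(Mul(Add(Add(23, -8), 8), Mul(Add(0, -6), -6)), 140) = Add(Mul(Add(15, 8), Mul(-6, -6)), 140) = Add(Mul(23, 36), 140) = Add(828, 140) = 968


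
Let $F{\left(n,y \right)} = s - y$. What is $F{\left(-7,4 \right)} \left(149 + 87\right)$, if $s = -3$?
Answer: $-1652$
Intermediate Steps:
$F{\left(n,y \right)} = -3 - y$
$F{\left(-7,4 \right)} \left(149 + 87\right) = \left(-3 - 4\right) \left(149 + 87\right) = \left(-3 - 4\right) 236 = \left(-7\right) 236 = -1652$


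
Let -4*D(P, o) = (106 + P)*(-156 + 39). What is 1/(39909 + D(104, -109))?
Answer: 2/92103 ≈ 2.1715e-5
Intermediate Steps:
D(P, o) = 6201/2 + 117*P/4 (D(P, o) = -(106 + P)*(-156 + 39)/4 = -(106 + P)*(-117)/4 = -(-12402 - 117*P)/4 = 6201/2 + 117*P/4)
1/(39909 + D(104, -109)) = 1/(39909 + (6201/2 + (117/4)*104)) = 1/(39909 + (6201/2 + 3042)) = 1/(39909 + 12285/2) = 1/(92103/2) = 2/92103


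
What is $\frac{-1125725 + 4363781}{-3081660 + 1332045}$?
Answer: $- \frac{56808}{30695} \approx -1.8507$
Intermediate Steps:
$\frac{-1125725 + 4363781}{-3081660 + 1332045} = \frac{3238056}{-1749615} = 3238056 \left(- \frac{1}{1749615}\right) = - \frac{56808}{30695}$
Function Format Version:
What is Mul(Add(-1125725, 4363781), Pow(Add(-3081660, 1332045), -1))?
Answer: Rational(-56808, 30695) ≈ -1.8507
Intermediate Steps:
Mul(Add(-1125725, 4363781), Pow(Add(-3081660, 1332045), -1)) = Mul(3238056, Pow(-1749615, -1)) = Mul(3238056, Rational(-1, 1749615)) = Rational(-56808, 30695)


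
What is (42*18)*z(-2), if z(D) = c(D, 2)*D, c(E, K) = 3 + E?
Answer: -1512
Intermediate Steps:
z(D) = D*(3 + D) (z(D) = (3 + D)*D = D*(3 + D))
(42*18)*z(-2) = (42*18)*(-2*(3 - 2)) = 756*(-2*1) = 756*(-2) = -1512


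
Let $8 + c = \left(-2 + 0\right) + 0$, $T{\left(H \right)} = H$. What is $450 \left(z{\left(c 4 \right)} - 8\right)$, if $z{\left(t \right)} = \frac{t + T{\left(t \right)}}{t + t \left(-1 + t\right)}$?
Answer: $- \frac{7245}{2} \approx -3622.5$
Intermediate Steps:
$c = -10$ ($c = -8 + \left(\left(-2 + 0\right) + 0\right) = -8 + \left(-2 + 0\right) = -8 - 2 = -10$)
$z{\left(t \right)} = \frac{2 t}{t + t \left(-1 + t\right)}$ ($z{\left(t \right)} = \frac{t + t}{t + t \left(-1 + t\right)} = \frac{2 t}{t + t \left(-1 + t\right)}$)
$450 \left(z{\left(c 4 \right)} - 8\right) = 450 \left(\frac{2}{\left(-10\right) 4} - 8\right) = 450 \left(\frac{2}{-40} - 8\right) = 450 \left(2 \left(- \frac{1}{40}\right) - 8\right) = 450 \left(- \frac{1}{20} - 8\right) = 450 \left(- \frac{161}{20}\right) = - \frac{7245}{2}$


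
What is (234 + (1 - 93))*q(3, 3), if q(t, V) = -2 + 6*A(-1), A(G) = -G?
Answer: 568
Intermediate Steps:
q(t, V) = 4 (q(t, V) = -2 + 6*(-1*(-1)) = -2 + 6*1 = -2 + 6 = 4)
(234 + (1 - 93))*q(3, 3) = (234 + (1 - 93))*4 = (234 - 92)*4 = 142*4 = 568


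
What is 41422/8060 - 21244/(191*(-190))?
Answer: 83721551/14624870 ≈ 5.7246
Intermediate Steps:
41422/8060 - 21244/(191*(-190)) = 41422*(1/8060) - 21244/(-36290) = 20711/4030 - 21244*(-1/36290) = 20711/4030 + 10622/18145 = 83721551/14624870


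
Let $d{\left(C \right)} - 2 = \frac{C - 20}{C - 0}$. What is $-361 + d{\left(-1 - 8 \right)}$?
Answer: $- \frac{3202}{9} \approx -355.78$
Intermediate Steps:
$d{\left(C \right)} = 2 + \frac{-20 + C}{C}$ ($d{\left(C \right)} = 2 + \frac{C - 20}{C - 0} = 2 + \frac{-20 + C}{C + 0} = 2 + \frac{-20 + C}{C}$)
$-361 + d{\left(-1 - 8 \right)} = -361 + \left(3 - \frac{20}{-1 - 8}\right) = -361 + \left(3 - \frac{20}{-9}\right) = -361 + \left(3 - - \frac{20}{9}\right) = -361 + \left(3 + \frac{20}{9}\right) = -361 + \frac{47}{9} = - \frac{3202}{9}$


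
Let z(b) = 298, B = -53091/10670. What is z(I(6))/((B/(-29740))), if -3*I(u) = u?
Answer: 94563088400/53091 ≈ 1.7812e+6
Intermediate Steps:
B = -53091/10670 (B = -53091*1/10670 = -53091/10670 ≈ -4.9757)
I(u) = -u/3
z(I(6))/((B/(-29740))) = 298/((-53091/10670/(-29740))) = 298/((-53091/10670*(-1/29740))) = 298/(53091/317325800) = 298*(317325800/53091) = 94563088400/53091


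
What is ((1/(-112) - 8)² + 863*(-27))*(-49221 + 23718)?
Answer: 7433694391905/12544 ≈ 5.9261e+8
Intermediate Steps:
((1/(-112) - 8)² + 863*(-27))*(-49221 + 23718) = ((-1/112 - 8)² - 23301)*(-25503) = ((-897/112)² - 23301)*(-25503) = (804609/12544 - 23301)*(-25503) = -291483135/12544*(-25503) = 7433694391905/12544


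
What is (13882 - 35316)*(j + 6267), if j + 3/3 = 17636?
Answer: -512315468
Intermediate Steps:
j = 17635 (j = -1 + 17636 = 17635)
(13882 - 35316)*(j + 6267) = (13882 - 35316)*(17635 + 6267) = -21434*23902 = -512315468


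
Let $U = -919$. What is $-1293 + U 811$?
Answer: $-746602$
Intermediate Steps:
$-1293 + U 811 = -1293 - 745309 = -746602$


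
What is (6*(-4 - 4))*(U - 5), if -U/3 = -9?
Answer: -1056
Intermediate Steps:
U = 27 (U = -3*(-9) = 27)
(6*(-4 - 4))*(U - 5) = (6*(-4 - 4))*(27 - 5) = (6*(-8))*22 = -48*22 = -1056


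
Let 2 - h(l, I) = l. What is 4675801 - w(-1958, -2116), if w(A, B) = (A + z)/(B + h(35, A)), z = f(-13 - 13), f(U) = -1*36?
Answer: 10048294355/2149 ≈ 4.6758e+6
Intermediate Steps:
h(l, I) = 2 - l
f(U) = -36
z = -36
w(A, B) = (-36 + A)/(-33 + B) (w(A, B) = (A - 36)/(B + (2 - 1*35)) = (-36 + A)/(B + (2 - 35)) = (-36 + A)/(B - 33) = (-36 + A)/(-33 + B))
4675801 - w(-1958, -2116) = 4675801 - (-36 - 1958)/(-33 - 2116) = 4675801 - (-1994)/(-2149) = 4675801 - (-1)*(-1994)/2149 = 4675801 - 1*1994/2149 = 4675801 - 1994/2149 = 10048294355/2149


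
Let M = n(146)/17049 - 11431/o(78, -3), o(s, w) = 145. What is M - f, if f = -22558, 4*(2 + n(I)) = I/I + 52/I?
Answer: 16226690311207/721854660 ≈ 22479.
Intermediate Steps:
n(I) = -7/4 + 13/I (n(I) = -2 + (I/I + 52/I)/4 = -2 + (1 + 52/I)/4 = -2 + (¼ + 13/I) = -7/4 + 13/I)
M = -56907109073/721854660 (M = (-7/4 + 13/146)/17049 - 11431/145 = (-7/4 + 13*(1/146))*(1/17049) - 11431*1/145 = (-7/4 + 13/146)*(1/17049) - 11431/145 = -485/292*1/17049 - 11431/145 = -485/4978308 - 11431/145 = -56907109073/721854660 ≈ -78.835)
M - f = -56907109073/721854660 - 1*(-22558) = -56907109073/721854660 + 22558 = 16226690311207/721854660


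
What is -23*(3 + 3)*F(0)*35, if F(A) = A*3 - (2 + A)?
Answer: 9660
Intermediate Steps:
F(A) = -2 + 2*A (F(A) = 3*A + (-2 - A) = -2 + 2*A)
-23*(3 + 3)*F(0)*35 = -23*(3 + 3)*(-2 + 2*0)*35 = -138*(-2 + 0)*35 = -138*(-2)*35 = -23*(-12)*35 = 276*35 = 9660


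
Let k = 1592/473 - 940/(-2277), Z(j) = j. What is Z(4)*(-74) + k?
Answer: -28611692/97911 ≈ -292.22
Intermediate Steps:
k = 369964/97911 (k = 1592*(1/473) - 940*(-1/2277) = 1592/473 + 940/2277 = 369964/97911 ≈ 3.7786)
Z(4)*(-74) + k = 4*(-74) + 369964/97911 = -296 + 369964/97911 = -28611692/97911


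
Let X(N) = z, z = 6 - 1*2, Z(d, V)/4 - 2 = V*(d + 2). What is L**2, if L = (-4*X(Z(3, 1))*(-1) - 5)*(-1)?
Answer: 121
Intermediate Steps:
Z(d, V) = 8 + 4*V*(2 + d) (Z(d, V) = 8 + 4*(V*(d + 2)) = 8 + 4*(V*(2 + d)) = 8 + 4*V*(2 + d))
z = 4 (z = 6 - 2 = 4)
X(N) = 4
L = -11 (L = (-4*4*(-1) - 5)*(-1) = (-16*(-1) - 5)*(-1) = (16 - 5)*(-1) = 11*(-1) = -11)
L**2 = (-11)**2 = 121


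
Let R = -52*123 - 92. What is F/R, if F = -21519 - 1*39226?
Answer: 60745/6488 ≈ 9.3627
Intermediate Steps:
R = -6488 (R = -6396 - 92 = -6488)
F = -60745 (F = -21519 - 39226 = -60745)
F/R = -60745/(-6488) = -60745*(-1/6488) = 60745/6488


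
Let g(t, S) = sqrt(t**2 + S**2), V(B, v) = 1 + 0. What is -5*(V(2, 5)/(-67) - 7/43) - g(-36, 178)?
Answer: 2560/2881 - 2*sqrt(8245) ≈ -180.72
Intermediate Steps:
V(B, v) = 1
g(t, S) = sqrt(S**2 + t**2)
-5*(V(2, 5)/(-67) - 7/43) - g(-36, 178) = -5*(1/(-67) - 7/43) - sqrt(178**2 + (-36)**2) = -5*(1*(-1/67) - 7*1/43) - sqrt(31684 + 1296) = -5*(-1/67 - 7/43) - sqrt(32980) = -5*(-512/2881) - 2*sqrt(8245) = 2560/2881 - 2*sqrt(8245)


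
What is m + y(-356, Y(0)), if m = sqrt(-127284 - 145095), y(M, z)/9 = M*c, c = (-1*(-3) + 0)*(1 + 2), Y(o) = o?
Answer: -28836 + I*sqrt(272379) ≈ -28836.0 + 521.9*I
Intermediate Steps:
c = 9 (c = (3 + 0)*3 = 3*3 = 9)
y(M, z) = 81*M (y(M, z) = 9*(M*9) = 9*(9*M) = 81*M)
m = I*sqrt(272379) (m = sqrt(-272379) = I*sqrt(272379) ≈ 521.9*I)
m + y(-356, Y(0)) = I*sqrt(272379) + 81*(-356) = I*sqrt(272379) - 28836 = -28836 + I*sqrt(272379)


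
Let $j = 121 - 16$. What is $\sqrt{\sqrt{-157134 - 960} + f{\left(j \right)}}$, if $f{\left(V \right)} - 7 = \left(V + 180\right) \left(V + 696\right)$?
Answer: $\sqrt{228292 + 3 i \sqrt{17566}} \approx 477.8 + 0.416 i$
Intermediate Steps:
$j = 105$
$f{\left(V \right)} = 7 + \left(180 + V\right) \left(696 + V\right)$ ($f{\left(V \right)} = 7 + \left(V + 180\right) \left(V + 696\right) = 7 + \left(180 + V\right) \left(696 + V\right)$)
$\sqrt{\sqrt{-157134 - 960} + f{\left(j \right)}} = \sqrt{\sqrt{-157134 - 960} + \left(125287 + 105^{2} + 876 \cdot 105\right)} = \sqrt{\sqrt{-158094} + \left(125287 + 11025 + 91980\right)} = \sqrt{3 i \sqrt{17566} + 228292} = \sqrt{228292 + 3 i \sqrt{17566}}$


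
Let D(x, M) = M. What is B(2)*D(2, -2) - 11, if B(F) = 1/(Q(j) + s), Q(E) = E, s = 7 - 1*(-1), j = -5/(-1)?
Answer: -145/13 ≈ -11.154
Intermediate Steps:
j = 5 (j = -5*(-1) = 5)
s = 8 (s = 7 + 1 = 8)
B(F) = 1/13 (B(F) = 1/(5 + 8) = 1/13)
B(2)*D(2, -2) - 11 = (1/13)*(-2) - 11 = -2/13 - 11 = -145/13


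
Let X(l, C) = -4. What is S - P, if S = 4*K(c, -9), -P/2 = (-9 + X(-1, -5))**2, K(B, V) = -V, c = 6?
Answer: 374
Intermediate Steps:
P = -338 (P = -2*(-9 - 4)**2 = -2*(-13)**2 = -2*169 = -338)
S = 36 (S = 4*(-1*(-9)) = 4*9 = 36)
S - P = 36 - 1*(-338) = 36 + 338 = 374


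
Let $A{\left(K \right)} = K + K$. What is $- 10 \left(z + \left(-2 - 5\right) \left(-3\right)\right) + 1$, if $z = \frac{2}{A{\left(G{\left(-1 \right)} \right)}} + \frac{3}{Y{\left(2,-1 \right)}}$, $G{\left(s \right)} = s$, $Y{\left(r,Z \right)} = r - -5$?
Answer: $- \frac{1423}{7} \approx -203.29$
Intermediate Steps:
$Y{\left(r,Z \right)} = 5 + r$ ($Y{\left(r,Z \right)} = r + 5 = 5 + r$)
$A{\left(K \right)} = 2 K$
$z = - \frac{4}{7}$ ($z = \frac{2}{2 \left(-1\right)} + \frac{3}{5 + 2} = \frac{2}{-2} + \frac{3}{7} = 2 \left(- \frac{1}{2}\right) + 3 \cdot \frac{1}{7} = -1 + \frac{3}{7} = - \frac{4}{7} \approx -0.57143$)
$- 10 \left(z + \left(-2 - 5\right) \left(-3\right)\right) + 1 = - 10 \left(- \frac{4}{7} + \left(-2 - 5\right) \left(-3\right)\right) + 1 = - 10 \left(- \frac{4}{7} - -21\right) + 1 = - 10 \left(- \frac{4}{7} + 21\right) + 1 = \left(-10\right) \frac{143}{7} + 1 = - \frac{1430}{7} + 1 = - \frac{1423}{7}$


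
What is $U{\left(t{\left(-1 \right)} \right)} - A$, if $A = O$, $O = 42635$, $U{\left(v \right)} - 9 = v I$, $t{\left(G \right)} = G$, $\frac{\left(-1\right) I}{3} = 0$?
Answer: $-42626$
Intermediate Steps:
$I = 0$ ($I = \left(-3\right) 0 = 0$)
$U{\left(v \right)} = 9$ ($U{\left(v \right)} = 9 + v 0 = 9 + 0 = 9$)
$A = 42635$
$U{\left(t{\left(-1 \right)} \right)} - A = 9 - 42635 = -42626$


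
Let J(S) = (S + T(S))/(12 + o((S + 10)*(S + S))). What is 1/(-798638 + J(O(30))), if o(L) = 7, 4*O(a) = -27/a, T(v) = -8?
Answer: -760/606965209 ≈ -1.2521e-6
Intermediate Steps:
O(a) = -27/(4*a) (O(a) = (-27/a)/4 = -27/(4*a))
J(S) = -8/19 + S/19 (J(S) = (S - 8)/(12 + 7) = (-8 + S)/19 = (-8 + S)*(1/19) = -8/19 + S/19)
1/(-798638 + J(O(30))) = 1/(-798638 + (-8/19 + (-27/4/30)/19)) = 1/(-798638 + (-8/19 + (-27/4*1/30)/19)) = 1/(-798638 + (-8/19 + (1/19)*(-9/40))) = 1/(-798638 + (-8/19 - 9/760)) = 1/(-798638 - 329/760) = 1/(-606965209/760) = -760/606965209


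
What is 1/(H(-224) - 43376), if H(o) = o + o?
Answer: -1/43824 ≈ -2.2819e-5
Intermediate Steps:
H(o) = 2*o
1/(H(-224) - 43376) = 1/(2*(-224) - 43376) = 1/(-448 - 43376) = 1/(-43824) = -1/43824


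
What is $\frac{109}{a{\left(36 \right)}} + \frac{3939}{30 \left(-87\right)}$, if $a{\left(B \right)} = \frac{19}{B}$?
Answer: $\frac{3388933}{16530} \approx 205.02$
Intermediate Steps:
$\frac{109}{a{\left(36 \right)}} + \frac{3939}{30 \left(-87\right)} = \frac{109}{19 \cdot \frac{1}{36}} + \frac{3939}{30 \left(-87\right)} = \frac{109}{19 \cdot \frac{1}{36}} + \frac{3939}{-2610} = \frac{109}{\frac{19}{36}} + 3939 \left(- \frac{1}{2610}\right) = 109 \cdot \frac{36}{19} - \frac{1313}{870} = \frac{3924}{19} - \frac{1313}{870} = \frac{3388933}{16530}$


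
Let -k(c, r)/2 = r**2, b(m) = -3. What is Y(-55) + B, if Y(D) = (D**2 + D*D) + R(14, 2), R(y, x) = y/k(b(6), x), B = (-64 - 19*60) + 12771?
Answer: 70461/4 ≈ 17615.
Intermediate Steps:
k(c, r) = -2*r**2
B = 11567 (B = (-64 - 1140) + 12771 = -1204 + 12771 = 11567)
R(y, x) = -y/(2*x**2) (R(y, x) = y/((-2*x**2)) = y*(-1/(2*x**2)) = -y/(2*x**2))
Y(D) = -7/4 + 2*D**2 (Y(D) = (D**2 + D*D) - 1/2*14/2**2 = (D**2 + D**2) - 1/2*14*1/4 = 2*D**2 - 7/4 = -7/4 + 2*D**2)
Y(-55) + B = (-7/4 + 2*(-55)**2) + 11567 = (-7/4 + 2*3025) + 11567 = (-7/4 + 6050) + 11567 = 24193/4 + 11567 = 70461/4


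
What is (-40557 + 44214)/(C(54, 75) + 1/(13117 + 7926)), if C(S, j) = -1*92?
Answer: -76954251/1935955 ≈ -39.750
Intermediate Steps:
C(S, j) = -92
(-40557 + 44214)/(C(54, 75) + 1/(13117 + 7926)) = (-40557 + 44214)/(-92 + 1/(13117 + 7926)) = 3657/(-92 + 1/21043) = 3657/(-1935955/21043) = 3657*(-21043/1935955) = -76954251/1935955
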